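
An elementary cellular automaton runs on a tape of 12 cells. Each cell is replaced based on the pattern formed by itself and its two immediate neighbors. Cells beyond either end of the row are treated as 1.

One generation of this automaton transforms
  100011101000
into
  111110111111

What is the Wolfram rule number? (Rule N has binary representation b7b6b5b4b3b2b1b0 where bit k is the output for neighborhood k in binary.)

position 5: 111 → 0  (bit 7 = 0)
position 0: 110 → 1  (bit 6 = 1)
position 7: 101 → 1  (bit 5 = 1)
position 1: 100 → 1  (bit 4 = 1)
position 4: 011 → 1  (bit 3 = 1)
position 8: 010 → 1  (bit 2 = 1)
position 3: 001 → 1  (bit 1 = 1)
position 2: 000 → 1  (bit 0 = 1)
bits b7..b0 = 01111111 = 127

127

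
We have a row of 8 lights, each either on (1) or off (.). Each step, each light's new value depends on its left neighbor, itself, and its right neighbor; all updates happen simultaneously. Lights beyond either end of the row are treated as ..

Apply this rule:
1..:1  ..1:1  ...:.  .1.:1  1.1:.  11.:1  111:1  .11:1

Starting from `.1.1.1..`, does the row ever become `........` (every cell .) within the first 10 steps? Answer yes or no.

11.1.11.
11.1.111
11.1.111  (fixed point — unchanged through step 10)
step 10 is 11.1.111, still not uniform .

no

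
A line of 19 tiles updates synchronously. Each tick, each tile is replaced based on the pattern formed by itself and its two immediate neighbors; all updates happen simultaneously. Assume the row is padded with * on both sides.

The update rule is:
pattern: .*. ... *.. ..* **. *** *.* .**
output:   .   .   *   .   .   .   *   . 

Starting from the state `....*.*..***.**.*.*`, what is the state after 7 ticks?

*....*.*....*..*.*.
.*....*.*....*..*.*
*.*....*.*....*..*.
.*.*....*.*....*..*
*.*.*....*.*....*..
.*.*.*....*.*....*.
*.*.*.*....*.*....*

*.*.*.*....*.*....*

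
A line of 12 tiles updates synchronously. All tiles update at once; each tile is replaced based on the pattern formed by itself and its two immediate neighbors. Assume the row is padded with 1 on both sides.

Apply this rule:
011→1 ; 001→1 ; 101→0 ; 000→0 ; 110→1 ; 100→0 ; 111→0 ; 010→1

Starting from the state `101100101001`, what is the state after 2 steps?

101101101010

101101101011
101101101010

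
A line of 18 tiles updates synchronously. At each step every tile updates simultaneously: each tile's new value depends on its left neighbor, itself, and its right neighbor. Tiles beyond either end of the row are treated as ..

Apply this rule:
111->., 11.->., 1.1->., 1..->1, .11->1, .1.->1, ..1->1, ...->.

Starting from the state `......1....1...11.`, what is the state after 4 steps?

.....111..111.11.1
....11..111...1..1
...11.111..1.11111
..11..1..111.1....

..11..1..111.1....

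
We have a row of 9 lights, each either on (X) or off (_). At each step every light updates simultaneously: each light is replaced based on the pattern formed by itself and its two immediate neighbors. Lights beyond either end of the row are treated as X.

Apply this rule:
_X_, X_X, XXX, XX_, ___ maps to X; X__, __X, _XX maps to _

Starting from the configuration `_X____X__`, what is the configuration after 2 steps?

XXX_XXX__

XX_XX_X__
XXX_XXX__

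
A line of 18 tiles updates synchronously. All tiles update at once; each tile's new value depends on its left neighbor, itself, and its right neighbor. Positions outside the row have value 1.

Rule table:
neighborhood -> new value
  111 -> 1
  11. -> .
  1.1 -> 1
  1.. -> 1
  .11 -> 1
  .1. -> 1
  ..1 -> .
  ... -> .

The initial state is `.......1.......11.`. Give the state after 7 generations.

111.1111111.111111

1......11......1.1
.1.....1.1.....111
111....1111....111
11.1...111.1...111
1.111..11.111..111
.111.1.1.111.1.111
111.1111111.111111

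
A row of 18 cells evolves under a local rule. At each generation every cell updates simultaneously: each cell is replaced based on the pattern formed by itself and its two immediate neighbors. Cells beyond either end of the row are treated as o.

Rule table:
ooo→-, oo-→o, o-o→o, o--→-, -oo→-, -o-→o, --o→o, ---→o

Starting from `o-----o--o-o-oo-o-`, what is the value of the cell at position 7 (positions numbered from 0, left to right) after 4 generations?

o

o-ooooo-ooooo-oooo
oo----oo----oo----
-o-ooo-o-ooo-o-ooo
ooo--oooo--oooo---
position 7 holds o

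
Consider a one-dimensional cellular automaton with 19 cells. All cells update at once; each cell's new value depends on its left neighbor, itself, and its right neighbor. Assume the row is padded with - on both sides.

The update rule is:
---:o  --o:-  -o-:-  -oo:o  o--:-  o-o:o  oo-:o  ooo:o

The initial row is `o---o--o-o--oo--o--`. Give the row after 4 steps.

step 1: --o-----o---oo----o
step 2: o---ooo---o-oo-oo--
step 3: --o-ooo-o--oooooo-o
step 4: o--ooooo---ooooooo-

o--ooooo---ooooooo-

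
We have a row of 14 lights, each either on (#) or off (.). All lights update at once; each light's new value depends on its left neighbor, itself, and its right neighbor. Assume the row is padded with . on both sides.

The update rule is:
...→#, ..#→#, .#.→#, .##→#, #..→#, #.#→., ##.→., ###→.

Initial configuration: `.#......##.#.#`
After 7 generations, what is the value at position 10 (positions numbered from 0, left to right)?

#########..#.#
#........###.#
##########...#
#.........####
###########...
#..........###
############..
position 10 holds #

#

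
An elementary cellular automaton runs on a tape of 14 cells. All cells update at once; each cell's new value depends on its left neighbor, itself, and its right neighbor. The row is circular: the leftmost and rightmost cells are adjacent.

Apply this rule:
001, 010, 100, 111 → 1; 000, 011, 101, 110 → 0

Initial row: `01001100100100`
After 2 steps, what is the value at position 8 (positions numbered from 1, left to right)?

1

step 1: 11110011111110
step 2: 01101101111100
position 8 holds 1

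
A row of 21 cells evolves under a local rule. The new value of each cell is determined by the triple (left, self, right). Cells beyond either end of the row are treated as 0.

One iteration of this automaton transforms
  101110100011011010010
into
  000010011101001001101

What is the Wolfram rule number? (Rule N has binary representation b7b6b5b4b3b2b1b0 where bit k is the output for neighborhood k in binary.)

83

position 3: 111 → 0  (bit 7 = 0)
position 4: 110 → 1  (bit 6 = 1)
position 1: 101 → 0  (bit 5 = 0)
position 7: 100 → 1  (bit 4 = 1)
position 2: 011 → 0  (bit 3 = 0)
position 0: 010 → 0  (bit 2 = 0)
position 9: 001 → 1  (bit 1 = 1)
position 8: 000 → 1  (bit 0 = 1)
bits b7..b0 = 01010011 = 83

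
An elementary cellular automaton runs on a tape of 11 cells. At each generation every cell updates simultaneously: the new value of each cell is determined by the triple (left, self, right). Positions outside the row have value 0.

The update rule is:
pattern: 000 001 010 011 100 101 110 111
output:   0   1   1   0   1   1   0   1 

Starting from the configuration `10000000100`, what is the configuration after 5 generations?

11000001110
00100010101
01110111111
10101011110
11111101101

11111101101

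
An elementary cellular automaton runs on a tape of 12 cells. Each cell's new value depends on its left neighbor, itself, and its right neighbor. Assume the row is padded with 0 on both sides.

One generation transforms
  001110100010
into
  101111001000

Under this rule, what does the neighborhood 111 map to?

1

At position 3 the neighborhood is 111; the next row has 1 there.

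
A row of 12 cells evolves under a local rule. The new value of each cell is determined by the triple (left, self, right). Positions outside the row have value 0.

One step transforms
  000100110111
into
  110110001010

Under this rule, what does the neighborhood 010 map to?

At position 3 the neighborhood is 010; the next row has 1 there.

1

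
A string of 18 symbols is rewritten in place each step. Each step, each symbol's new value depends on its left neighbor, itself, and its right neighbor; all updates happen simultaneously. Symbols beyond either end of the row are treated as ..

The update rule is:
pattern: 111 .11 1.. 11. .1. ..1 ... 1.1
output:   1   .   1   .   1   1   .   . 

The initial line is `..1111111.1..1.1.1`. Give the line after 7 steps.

.1.11111..1111.1.1
11..111.11.11..1.1
..11.1.......111.1
.1...11.....1.1..1
111.1..1...11.1111
.1..11111.1....11.
1111.111..11..1..1

1111.111..11..1..1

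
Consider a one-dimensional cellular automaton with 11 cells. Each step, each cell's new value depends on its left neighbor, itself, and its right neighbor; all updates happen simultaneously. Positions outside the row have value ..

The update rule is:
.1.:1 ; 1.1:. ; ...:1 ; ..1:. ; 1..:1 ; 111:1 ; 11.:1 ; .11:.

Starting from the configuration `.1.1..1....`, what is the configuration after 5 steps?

1.11..11..1

.1.11.11111
.1..1..1111
.11.11..111
..1..11..11
1.11..11..1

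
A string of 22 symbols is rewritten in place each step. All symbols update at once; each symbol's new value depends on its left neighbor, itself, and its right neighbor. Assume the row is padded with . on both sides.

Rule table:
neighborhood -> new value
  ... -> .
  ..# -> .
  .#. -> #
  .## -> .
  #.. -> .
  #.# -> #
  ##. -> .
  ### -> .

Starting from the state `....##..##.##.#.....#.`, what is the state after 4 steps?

..........#.........#.

..........#..##.....#.
..........#.........#.
..........#.........#.  (fixed point — unchanged through step 4)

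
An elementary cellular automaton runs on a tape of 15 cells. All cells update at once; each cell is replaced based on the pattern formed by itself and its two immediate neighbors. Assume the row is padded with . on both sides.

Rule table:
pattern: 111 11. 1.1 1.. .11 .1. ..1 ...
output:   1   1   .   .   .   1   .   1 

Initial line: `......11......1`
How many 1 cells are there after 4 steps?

11111..1.1111.1
.1111..1..111.1
..111..1...11.1
1..11..1.1..1.1
count of 1: 7

7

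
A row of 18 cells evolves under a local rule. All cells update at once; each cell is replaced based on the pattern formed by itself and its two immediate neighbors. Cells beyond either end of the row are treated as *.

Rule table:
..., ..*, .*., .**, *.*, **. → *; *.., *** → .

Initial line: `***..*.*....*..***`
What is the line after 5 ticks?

tick 1: ..*.****.****.**..
tick 2: .****..***..****.*
tick 3: **..*.**.*.**..***
tick 4: .*.**********.**..
tick 5: ****........****.*

****........****.*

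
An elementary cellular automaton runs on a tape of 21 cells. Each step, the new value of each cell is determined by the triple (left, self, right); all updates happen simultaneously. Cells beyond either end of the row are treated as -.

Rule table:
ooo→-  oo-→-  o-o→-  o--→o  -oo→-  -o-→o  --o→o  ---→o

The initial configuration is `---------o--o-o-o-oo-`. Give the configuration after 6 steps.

ooooooooooooo-o-o---o
--------------o-ooooo
ooooooooooooooo------
---------------oooooo
ooooooooooooooo------  (repeats step 3; period 2)
step 6: ---------------oooooo

---------------oooooo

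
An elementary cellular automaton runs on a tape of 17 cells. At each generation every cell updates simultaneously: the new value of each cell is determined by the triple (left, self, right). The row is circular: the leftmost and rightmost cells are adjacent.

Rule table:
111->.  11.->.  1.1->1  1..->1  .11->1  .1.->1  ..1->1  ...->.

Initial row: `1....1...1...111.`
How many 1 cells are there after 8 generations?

11..111.111.11..1
..111..11..11.111
111..111.111.11..
1..111..11..11.11
.111..111.111.11.
11..111..11..11.1
..111..111.111.11
111..111..11..11.
count of 1: 10

10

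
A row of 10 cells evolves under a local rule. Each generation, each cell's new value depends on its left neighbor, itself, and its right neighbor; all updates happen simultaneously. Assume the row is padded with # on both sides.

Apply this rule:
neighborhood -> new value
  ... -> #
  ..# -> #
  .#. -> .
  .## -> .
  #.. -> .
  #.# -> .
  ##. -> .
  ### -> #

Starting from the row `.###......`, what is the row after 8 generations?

.#..#....#

generation 1: ..#..#####
generation 2: .#..#.####
generation 3: ...#...###
generation 4: .##..##.##
generation 5: ....#....#
generation 6: .###..###.
generation 7: ..#..#.#..
generation 8: .#..#....#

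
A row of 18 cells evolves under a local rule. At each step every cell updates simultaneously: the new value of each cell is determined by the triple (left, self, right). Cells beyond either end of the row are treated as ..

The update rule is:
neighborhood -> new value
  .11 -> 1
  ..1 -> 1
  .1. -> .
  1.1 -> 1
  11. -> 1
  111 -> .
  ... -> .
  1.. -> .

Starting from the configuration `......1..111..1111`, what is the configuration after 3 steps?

.....1..11.1.11..1
....1..1111.111.1.
...1..11..111.11..

...1..11..111.11..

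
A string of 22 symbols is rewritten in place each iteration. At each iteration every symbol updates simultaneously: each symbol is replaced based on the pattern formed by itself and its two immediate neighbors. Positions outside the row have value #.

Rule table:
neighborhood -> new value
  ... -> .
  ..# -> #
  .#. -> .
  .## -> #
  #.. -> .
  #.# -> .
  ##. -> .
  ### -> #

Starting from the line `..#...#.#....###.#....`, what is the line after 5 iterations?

iteration 1: .#...#......###......#
iteration 2: ....#......###......##
iteration 3: ...#......###......###
iteration 4: ..#......###......####
iteration 5: .#......###......#####

.#......###......#####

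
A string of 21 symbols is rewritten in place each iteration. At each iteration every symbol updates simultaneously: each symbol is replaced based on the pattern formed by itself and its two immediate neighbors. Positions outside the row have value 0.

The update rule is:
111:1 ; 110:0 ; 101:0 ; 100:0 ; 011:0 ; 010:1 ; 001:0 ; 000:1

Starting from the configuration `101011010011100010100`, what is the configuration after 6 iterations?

101011010101001010101

101000010001001010101
101011010101001010101
101000010101001010101
101011010101001010101  (repeats iteration 2; period 2)
iteration 6: 101011010101001010101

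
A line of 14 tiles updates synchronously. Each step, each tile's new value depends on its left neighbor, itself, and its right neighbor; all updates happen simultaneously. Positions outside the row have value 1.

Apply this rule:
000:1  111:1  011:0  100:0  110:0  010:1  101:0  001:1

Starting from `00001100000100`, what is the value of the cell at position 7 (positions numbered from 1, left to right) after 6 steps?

1

step 1: 01110001111101
step 2: 00100110111000
step 3: 01101000010011
step 4: 00001011110101
step 5: 01111001100100
step 6: 00110010001101
position 7 holds 1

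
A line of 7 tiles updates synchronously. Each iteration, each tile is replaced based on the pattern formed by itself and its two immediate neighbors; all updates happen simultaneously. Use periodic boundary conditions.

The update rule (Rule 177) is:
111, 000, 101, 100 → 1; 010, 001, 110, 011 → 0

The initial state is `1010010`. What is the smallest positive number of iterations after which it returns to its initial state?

7

iteration 1: 0101001
iteration 2: 1010100
iteration 3: 0101010
iteration 4: 0010101
iteration 5: 1001010
iteration 6: 0100101
iteration 7: 1010010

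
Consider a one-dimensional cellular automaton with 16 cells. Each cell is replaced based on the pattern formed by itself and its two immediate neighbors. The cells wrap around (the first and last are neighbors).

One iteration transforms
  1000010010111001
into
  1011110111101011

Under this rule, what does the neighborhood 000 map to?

At position 2 the neighborhood is 000; the next row has 1 there.

1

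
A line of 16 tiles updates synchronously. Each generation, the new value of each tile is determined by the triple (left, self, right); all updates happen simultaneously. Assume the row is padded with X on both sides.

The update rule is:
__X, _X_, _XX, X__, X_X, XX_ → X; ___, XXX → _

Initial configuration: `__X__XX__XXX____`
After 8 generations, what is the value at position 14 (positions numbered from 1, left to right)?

X

XXXXXXXXXX_XX__X
_________XXXXXXX
X_______XX______
XX_____XXXX____X
_XX___XX__XX__XX
XXXX_XXXXXXXXXX_
___XXX________XX
X_XX_XX______XX_
position 14 holds X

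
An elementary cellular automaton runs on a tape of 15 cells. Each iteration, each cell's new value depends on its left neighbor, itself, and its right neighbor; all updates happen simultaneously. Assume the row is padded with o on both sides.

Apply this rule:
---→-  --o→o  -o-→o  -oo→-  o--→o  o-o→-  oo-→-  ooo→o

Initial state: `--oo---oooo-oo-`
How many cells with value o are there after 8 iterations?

oo--o-o-oo-----
o-ooo-o---o---o
---o--oo-ooo-o-
o-oooo----o--o-
---oo-o--ooooo-
o-o---ooo-ooo--
--oo-o-o---o-oo
oo---o-oo-oo--o
count of o: 8

8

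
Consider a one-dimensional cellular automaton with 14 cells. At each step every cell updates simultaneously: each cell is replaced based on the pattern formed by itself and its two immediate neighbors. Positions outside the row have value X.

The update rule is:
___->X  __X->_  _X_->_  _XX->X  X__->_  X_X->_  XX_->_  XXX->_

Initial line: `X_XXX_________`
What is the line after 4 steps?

__X___XXXXXXX_
____X_X_______
_XX_____XXXXX_
_X__XXX_X_____

_X__XXX_X_____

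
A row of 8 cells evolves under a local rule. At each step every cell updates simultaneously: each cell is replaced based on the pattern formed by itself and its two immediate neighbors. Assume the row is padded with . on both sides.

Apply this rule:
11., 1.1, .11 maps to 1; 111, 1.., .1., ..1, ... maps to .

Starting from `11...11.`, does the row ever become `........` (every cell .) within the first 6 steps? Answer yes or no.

no

11...11.  (fixed point — unchanged through step 6)
step 6 is 11...11., still not uniform .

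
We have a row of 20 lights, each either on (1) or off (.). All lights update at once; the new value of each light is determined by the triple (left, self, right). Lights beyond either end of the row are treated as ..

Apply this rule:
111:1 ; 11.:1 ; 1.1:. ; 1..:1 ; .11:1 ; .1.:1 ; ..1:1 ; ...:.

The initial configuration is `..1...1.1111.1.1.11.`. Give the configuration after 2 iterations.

1111.11.1111.1.1.111

.111.11.1111.1.1.111
1111.11.1111.1.1.111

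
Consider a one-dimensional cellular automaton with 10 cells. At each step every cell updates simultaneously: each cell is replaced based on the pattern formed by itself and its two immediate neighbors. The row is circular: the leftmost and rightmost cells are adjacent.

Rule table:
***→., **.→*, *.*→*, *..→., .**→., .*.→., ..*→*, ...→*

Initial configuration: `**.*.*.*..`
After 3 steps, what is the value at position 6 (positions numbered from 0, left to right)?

.**.*.*..*
*.**.*..*.
.*.**..*.*
position 6 holds .

.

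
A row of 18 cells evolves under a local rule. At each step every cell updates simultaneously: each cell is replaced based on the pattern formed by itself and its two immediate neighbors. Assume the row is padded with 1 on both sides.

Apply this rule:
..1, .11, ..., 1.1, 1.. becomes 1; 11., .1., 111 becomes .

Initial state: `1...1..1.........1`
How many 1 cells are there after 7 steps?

.111.11.1111111111
11..11.11.........
..111.11.111111111
111..11.11........
...111.11.11111111
1111..11.11.......
....111.11.1111111
count of 1: 12

12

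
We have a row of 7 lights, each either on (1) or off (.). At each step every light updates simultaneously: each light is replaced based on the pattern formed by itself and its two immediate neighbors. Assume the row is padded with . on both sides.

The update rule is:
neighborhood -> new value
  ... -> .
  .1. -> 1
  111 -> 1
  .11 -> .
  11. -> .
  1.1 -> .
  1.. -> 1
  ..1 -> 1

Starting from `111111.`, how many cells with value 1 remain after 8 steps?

.1111.1
1.11..1
1...111
11.1.1.
...1.11
..11...
.1..1..
111111.
count of 1: 6

6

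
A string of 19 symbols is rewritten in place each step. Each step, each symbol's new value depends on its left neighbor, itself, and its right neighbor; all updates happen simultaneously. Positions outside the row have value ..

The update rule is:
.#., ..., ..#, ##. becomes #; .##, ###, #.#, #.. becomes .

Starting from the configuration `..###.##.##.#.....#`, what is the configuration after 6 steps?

##..#..#..#.#.#####
.#.##.##.##.#.....#
##..#..#..#.#.#####  (repeats step 1; period 2)
step 6: .#.##.##.##.#.....#

.#.##.##.##.#.....#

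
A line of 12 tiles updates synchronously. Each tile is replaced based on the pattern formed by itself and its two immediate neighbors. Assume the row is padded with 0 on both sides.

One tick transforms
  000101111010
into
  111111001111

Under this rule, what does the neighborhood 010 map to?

1

At position 3 the neighborhood is 010; the next row has 1 there.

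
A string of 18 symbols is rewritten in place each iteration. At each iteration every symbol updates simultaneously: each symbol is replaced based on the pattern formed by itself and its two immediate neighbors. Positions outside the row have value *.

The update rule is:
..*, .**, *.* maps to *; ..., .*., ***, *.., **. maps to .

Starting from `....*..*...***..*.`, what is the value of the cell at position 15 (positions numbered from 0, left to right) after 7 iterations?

*

...*..*...**...*.*
..*..*...**...*.**
.*..*...**...*.**.
*..*...**...*.**.*
..*...**...*.**.**
.*...**...*.**.**.
*...**...*.**.**.*
position 15 holds *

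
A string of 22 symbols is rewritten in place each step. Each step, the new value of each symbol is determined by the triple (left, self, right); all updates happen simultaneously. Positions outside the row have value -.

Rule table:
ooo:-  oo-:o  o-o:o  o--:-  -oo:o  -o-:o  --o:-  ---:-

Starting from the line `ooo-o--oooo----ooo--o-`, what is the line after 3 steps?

o-ooo--o--o----o-o--o-
ooo-o--o--o----ooo--o-
o-ooo--o--o----o-o--o-

o-ooo--o--o----o-o--o-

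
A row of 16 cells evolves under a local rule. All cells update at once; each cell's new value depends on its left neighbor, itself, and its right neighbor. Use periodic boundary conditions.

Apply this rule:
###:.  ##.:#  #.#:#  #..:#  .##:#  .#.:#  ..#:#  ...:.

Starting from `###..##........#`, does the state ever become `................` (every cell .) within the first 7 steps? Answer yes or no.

..######......##
###....##....###
..##..####..##..
.######..######.
##....####....##
.##..##..##..##.
################
step 7 is ################, still not uniform .

no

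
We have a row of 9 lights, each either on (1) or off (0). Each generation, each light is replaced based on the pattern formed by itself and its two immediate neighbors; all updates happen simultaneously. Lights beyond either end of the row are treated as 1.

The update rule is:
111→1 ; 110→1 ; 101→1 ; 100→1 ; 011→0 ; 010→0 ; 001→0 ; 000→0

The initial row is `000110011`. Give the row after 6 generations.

100011001
110001100
111000110
111100011
111110001
111111000

111111000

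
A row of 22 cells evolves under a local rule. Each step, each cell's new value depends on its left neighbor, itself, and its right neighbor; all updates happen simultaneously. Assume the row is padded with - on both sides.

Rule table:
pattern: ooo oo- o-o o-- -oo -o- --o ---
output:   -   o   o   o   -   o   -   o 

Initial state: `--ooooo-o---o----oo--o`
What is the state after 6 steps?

o-----ooooo-oooo--oo-o
ooooo-----oo---oo--ooo
----ooooo--ooo--oo---o
ooo-----oo---oo--ooo-o
--ooooo--ooo--oo---ooo
o-----oo---oo--ooo---o

o-----oo---oo--ooo---o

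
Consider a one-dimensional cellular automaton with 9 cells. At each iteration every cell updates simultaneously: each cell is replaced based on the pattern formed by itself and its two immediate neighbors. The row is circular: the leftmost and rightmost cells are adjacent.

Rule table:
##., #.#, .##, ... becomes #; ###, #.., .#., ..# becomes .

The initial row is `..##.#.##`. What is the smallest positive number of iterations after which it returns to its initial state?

14

iteration 1: ..###.###
iteration 2: ..#.###.#
iteration 3: ...##.##.
iteration 4: ##.#####.
iteration 5: ####...##
iteration 6: ...#.#.#.
iteration 7: ##..#.#..
iteration 8: ##...#...
iteration 9: ##.#...#.
iteration 10: ###..#..#
iteration 11: ..#.....#
iteration 12: ....###..
iteration 13: ###.#.#.#
iteration 14: ..##.#.##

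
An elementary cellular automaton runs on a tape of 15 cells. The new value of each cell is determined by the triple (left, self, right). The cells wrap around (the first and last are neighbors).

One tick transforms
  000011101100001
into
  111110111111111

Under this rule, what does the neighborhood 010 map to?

At position 14 the neighborhood is 010; the next row has 1 there.

1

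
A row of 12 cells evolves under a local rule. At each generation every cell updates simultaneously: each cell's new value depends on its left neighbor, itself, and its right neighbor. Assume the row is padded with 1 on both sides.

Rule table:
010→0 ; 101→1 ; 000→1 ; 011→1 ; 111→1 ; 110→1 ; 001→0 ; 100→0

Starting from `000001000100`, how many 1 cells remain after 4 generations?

011100010000
111101000110
111110010111
111110001111
count of 1: 9

9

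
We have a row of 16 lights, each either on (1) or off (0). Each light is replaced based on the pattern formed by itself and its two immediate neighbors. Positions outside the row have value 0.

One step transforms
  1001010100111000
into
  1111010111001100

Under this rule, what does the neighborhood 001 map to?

At position 2 the neighborhood is 001; the next row has 1 there.

1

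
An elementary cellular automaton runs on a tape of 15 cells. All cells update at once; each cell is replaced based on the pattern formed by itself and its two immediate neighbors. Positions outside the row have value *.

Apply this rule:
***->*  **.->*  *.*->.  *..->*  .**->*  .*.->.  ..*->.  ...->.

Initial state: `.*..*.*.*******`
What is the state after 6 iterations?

*****...*******

..*.....*******
*..*....*******
**..*...*******
***..*..*******
****..*.*******
*****...*******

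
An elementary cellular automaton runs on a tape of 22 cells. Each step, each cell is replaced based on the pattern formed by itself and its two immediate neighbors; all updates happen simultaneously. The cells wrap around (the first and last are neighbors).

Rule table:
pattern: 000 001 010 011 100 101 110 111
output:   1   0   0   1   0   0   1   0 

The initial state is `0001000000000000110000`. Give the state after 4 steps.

0111110100001010110100

1100011111111110110111
0101010000000010110100
0000000111111000110001
0111110100001010110100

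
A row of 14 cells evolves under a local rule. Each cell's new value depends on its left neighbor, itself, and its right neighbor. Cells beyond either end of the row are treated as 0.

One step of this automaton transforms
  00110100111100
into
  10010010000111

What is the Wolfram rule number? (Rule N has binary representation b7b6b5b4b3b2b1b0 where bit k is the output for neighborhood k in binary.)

81

position 9: 111 → 0  (bit 7 = 0)
position 3: 110 → 1  (bit 6 = 1)
position 4: 101 → 0  (bit 5 = 0)
position 6: 100 → 1  (bit 4 = 1)
position 2: 011 → 0  (bit 3 = 0)
position 5: 010 → 0  (bit 2 = 0)
position 1: 001 → 0  (bit 1 = 0)
position 0: 000 → 1  (bit 0 = 1)
bits b7..b0 = 01010001 = 81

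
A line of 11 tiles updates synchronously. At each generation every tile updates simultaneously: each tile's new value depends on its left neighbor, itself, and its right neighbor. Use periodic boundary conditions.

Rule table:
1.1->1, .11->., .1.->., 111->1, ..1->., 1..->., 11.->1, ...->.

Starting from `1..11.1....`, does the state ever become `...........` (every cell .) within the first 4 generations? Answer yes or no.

yes

generation 1: ....11.....
generation 2: .....1.....
generation 3: ...........
all cells are . at generation 3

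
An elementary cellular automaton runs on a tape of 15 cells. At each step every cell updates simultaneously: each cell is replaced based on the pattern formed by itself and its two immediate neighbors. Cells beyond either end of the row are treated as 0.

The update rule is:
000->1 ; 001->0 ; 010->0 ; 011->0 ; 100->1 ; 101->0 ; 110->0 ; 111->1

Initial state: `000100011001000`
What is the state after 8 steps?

110011000100111
001000110010010
100110001001001
010001100100100
001100010010011
100011001001000
011000100100111
000110010010010

000110010010010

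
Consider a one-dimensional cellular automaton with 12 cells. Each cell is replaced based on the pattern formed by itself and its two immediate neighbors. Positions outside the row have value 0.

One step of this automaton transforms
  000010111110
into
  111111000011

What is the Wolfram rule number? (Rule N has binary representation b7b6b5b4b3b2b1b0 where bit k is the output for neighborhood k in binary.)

119

position 7: 111 → 0  (bit 7 = 0)
position 10: 110 → 1  (bit 6 = 1)
position 5: 101 → 1  (bit 5 = 1)
position 11: 100 → 1  (bit 4 = 1)
position 6: 011 → 0  (bit 3 = 0)
position 4: 010 → 1  (bit 2 = 1)
position 3: 001 → 1  (bit 1 = 1)
position 0: 000 → 1  (bit 0 = 1)
bits b7..b0 = 01110111 = 119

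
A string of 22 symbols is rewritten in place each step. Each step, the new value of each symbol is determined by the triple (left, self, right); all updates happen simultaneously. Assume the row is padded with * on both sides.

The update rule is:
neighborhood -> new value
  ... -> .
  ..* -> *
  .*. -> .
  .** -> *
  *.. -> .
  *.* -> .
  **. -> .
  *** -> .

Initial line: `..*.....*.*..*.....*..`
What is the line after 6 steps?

..*....*.....*..**..**

.*.....*....*.....*..*
......*....*.....*..**
.....*....*.....*..**.
....*....*.....*..**..
...*....*.....*..**..*
..*....*.....*..**..**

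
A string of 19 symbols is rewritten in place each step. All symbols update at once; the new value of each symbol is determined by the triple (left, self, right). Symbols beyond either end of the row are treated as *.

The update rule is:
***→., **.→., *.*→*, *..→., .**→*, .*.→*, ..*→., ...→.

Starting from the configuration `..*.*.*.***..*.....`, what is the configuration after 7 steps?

..*..........*.....

..*******....*.....
..*..........*.....
..*..........*.....  (fixed point — unchanged through step 7)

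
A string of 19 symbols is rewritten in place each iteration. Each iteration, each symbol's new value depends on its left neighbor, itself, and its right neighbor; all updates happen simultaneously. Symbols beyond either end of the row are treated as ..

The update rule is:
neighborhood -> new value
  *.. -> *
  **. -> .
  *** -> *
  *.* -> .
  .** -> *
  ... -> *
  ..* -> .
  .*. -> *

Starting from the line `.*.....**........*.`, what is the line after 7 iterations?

.*****.*.*******.**
.****..*.******..*.
.***.*.*.*****.*.**
.**..*.*.****..*.*.
.*.*.*.*.***.*.*.**
.*.*.*.*.**..*.*.*.
.*.*.*.*.*.*.*.*.**

.*.*.*.*.*.*.*.*.**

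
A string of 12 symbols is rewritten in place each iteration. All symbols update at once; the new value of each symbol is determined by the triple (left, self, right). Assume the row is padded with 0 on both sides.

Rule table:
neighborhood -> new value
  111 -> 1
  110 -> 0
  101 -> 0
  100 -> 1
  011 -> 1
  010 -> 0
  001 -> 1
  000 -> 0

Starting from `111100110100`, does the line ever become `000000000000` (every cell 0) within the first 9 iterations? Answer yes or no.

no

111011100010
110011010101
101110000000
001101000000
011000100000
110101010000
100000001000
010000010100
101000100010
iteration 9 is 101000100010, still not uniform 0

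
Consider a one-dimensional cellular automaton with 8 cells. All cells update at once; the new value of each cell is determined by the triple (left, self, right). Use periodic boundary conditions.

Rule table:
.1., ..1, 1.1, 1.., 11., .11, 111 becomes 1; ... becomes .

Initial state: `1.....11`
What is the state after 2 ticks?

11...111
111.1111

111.1111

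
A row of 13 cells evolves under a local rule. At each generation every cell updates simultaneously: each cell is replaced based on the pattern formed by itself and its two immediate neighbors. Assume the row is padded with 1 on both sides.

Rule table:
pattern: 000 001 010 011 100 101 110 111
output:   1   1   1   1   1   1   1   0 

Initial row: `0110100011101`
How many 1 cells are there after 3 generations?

12

1111111110111
0000000011100
1111111110111
count of 1: 12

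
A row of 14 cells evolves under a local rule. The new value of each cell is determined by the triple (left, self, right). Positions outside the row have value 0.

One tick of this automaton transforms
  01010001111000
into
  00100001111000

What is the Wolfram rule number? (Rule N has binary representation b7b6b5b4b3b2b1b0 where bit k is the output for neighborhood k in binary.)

232

position 8: 111 → 1  (bit 7 = 1)
position 10: 110 → 1  (bit 6 = 1)
position 2: 101 → 1  (bit 5 = 1)
position 4: 100 → 0  (bit 4 = 0)
position 7: 011 → 1  (bit 3 = 1)
position 1: 010 → 0  (bit 2 = 0)
position 0: 001 → 0  (bit 1 = 0)
position 5: 000 → 0  (bit 0 = 0)
bits b7..b0 = 11101000 = 232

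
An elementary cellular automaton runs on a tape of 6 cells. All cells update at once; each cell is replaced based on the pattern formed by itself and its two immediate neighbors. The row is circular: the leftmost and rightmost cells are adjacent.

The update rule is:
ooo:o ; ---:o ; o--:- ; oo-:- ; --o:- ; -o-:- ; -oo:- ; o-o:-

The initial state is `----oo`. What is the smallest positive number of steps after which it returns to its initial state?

step 1: -oo---
step 2: ----oo

2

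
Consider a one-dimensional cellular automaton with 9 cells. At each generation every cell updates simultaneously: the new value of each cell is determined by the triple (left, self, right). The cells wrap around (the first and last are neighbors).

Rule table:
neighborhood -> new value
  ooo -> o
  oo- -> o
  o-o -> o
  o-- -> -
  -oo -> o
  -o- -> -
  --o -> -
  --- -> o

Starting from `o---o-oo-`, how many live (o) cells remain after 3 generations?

7

--o--oooo
-----oooo
-ooo-oooo
count of o: 7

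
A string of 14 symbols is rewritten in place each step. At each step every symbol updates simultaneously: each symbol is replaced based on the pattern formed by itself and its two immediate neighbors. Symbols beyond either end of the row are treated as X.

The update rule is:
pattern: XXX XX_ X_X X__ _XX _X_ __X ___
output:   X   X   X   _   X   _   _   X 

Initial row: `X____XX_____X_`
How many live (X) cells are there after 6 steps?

12

step 1: X_XX_XX_XXX__X
step 2: XXXXXXXXXXX__X
step 3: XXXXXXXXXXX__X  (fixed point — unchanged through step 6)
count of X: 12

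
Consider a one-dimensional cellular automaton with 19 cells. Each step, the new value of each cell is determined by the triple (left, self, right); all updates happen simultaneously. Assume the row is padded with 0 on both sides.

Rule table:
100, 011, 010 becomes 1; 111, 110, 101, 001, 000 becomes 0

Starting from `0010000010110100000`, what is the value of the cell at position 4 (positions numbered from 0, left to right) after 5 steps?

1

step 1: 0011000010100110000
step 2: 0010100010110101000
step 3: 0010110010100101100
step 4: 0010101010110101010
step 5: 0010101010100101011
position 4 holds 1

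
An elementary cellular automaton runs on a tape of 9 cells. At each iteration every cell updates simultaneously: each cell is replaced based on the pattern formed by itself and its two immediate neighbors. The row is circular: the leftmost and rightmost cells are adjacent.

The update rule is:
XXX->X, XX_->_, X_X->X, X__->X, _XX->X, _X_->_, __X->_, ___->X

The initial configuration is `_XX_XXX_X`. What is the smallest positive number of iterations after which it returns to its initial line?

9

XX_XXX_X_
X_XXX_X_X
_XXX_X_XX
XXX_X_XX_
XX_X_XX_X
X_X_XX_XX
_X_XX_XXX
X_XX_XXX_
_XX_XXX_X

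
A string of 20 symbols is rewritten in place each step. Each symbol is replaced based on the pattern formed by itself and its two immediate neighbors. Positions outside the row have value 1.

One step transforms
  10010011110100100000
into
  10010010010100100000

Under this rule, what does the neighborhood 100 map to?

0

At position 1 the neighborhood is 100; the next row has 0 there.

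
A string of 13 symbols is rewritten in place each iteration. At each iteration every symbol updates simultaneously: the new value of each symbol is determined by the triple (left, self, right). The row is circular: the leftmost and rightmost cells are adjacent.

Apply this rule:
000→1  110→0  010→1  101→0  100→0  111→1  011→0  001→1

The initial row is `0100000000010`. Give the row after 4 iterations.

1101111111110
0000111111100
1111011111001
1110001110010

1110001110010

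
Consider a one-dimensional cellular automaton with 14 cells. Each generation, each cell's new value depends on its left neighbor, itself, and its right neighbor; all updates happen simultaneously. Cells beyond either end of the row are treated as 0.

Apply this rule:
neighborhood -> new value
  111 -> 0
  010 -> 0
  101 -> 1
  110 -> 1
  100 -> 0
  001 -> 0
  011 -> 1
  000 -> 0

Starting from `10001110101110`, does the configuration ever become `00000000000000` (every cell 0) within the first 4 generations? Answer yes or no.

00001011011010
00000111111100
00000100000100
00000000000000
all cells are 0 at generation 4

yes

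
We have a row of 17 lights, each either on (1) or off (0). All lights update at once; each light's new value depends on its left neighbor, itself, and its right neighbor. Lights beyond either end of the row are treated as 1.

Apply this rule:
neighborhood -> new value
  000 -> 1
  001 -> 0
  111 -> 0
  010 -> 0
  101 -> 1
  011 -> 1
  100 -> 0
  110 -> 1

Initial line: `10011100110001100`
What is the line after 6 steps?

10010100110101100
10001000111011100
10100010101110100
11001001011011000
01000000111111010
10011110100001101

10011110100001101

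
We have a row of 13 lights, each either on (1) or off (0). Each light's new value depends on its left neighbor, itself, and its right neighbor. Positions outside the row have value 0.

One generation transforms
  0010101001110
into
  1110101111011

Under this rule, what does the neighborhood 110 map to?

At position 11 the neighborhood is 110; the next row has 1 there.

1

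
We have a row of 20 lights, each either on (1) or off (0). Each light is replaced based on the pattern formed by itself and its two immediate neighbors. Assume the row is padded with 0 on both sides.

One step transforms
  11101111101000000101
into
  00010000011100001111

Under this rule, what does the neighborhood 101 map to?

At position 3 the neighborhood is 101; the next row has 1 there.

1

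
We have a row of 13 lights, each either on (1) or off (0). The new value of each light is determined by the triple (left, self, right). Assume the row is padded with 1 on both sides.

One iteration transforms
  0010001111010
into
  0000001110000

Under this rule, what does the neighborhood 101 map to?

0

At position 10 the neighborhood is 101; the next row has 0 there.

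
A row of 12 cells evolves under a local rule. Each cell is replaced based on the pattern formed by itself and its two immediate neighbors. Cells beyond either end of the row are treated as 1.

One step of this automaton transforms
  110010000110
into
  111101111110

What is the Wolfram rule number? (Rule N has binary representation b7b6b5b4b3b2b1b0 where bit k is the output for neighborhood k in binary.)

219

position 0: 111 → 1  (bit 7 = 1)
position 1: 110 → 1  (bit 6 = 1)
position 11: 101 → 0  (bit 5 = 0)
position 2: 100 → 1  (bit 4 = 1)
position 9: 011 → 1  (bit 3 = 1)
position 4: 010 → 0  (bit 2 = 0)
position 3: 001 → 1  (bit 1 = 1)
position 6: 000 → 1  (bit 0 = 1)
bits b7..b0 = 11011011 = 219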